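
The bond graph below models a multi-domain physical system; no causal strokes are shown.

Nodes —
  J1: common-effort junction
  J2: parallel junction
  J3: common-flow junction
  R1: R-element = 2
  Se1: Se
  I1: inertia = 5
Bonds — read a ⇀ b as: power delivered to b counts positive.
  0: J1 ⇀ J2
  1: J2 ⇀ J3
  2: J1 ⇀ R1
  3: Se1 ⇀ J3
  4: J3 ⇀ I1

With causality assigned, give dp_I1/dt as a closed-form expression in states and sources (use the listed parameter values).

bond 3 stroke at J3  (Se1 fixes effort; stroke away)
bond 4 stroke at I1  (I1: I, integral causality)
bond 1 stroke at J3  (common-f at J3 fixed by 4)
bond 0 stroke at J2  (only one effort-in slot at J2)
bond 2 stroke at J1  (only one effort-in slot at J1)

dp_I1/dt = E_Se1 - 2*p_I1/5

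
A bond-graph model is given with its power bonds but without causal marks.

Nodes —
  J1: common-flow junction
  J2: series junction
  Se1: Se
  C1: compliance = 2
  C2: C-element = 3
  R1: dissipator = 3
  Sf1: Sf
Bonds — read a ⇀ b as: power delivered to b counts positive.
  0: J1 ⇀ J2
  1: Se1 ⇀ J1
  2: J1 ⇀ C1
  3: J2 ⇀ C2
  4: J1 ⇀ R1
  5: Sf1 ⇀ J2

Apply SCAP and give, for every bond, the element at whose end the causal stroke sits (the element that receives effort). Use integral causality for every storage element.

#0 →J2
#1 →J1
#2 →J1
#3 →J2
#4 →J1
#5 →Sf1

β1 |J1  (source Se1 imposes e)
β5 |Sf1  (Sf1: flow source, stroke at near end)
β0 |J2  (J2: bond 5 brought flow, rest push out)
β3 |J2  (J2: bond 5 brought flow, rest push out)
β2 |J1  (J1: bond 0 brought flow, rest push out)
β4 |J1  (J1 flow already set via bond 0)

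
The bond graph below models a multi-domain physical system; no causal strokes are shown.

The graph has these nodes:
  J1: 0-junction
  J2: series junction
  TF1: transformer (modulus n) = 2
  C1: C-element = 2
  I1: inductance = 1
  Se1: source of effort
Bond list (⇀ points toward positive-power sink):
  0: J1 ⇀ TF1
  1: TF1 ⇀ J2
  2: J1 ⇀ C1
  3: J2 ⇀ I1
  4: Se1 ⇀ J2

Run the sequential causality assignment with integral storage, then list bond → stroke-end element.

b0 |TF1
b1 |J2
b2 |J1
b3 |I1
b4 |J2

#4 →J2  (Se1 fixes effort; stroke away)
#2 →J1  (C1 integral (e out))
#0 →TF1  (J1: bond 2 brought effort, rest push out)
#1 →J2  (TF TF1: opposite of bond 0)
#3 →I1  (closing 1-jn rule on J2)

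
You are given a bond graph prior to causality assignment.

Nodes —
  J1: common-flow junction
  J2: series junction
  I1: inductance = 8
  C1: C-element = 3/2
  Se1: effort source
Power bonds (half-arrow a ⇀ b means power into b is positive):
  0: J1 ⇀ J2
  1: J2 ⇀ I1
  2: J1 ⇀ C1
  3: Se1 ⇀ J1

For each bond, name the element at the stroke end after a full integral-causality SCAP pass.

β0 |J2
β1 |I1
β2 |J1
β3 |J1

#3 stroke→J1  (Se1 (Se) sets effort on bond)
#1 stroke→I1  (prefer integral on I1)
#0 stroke→J2  (1-jn J2 has f-setter on 1)
#2 stroke→J1  (common-f at J1 fixed by 0)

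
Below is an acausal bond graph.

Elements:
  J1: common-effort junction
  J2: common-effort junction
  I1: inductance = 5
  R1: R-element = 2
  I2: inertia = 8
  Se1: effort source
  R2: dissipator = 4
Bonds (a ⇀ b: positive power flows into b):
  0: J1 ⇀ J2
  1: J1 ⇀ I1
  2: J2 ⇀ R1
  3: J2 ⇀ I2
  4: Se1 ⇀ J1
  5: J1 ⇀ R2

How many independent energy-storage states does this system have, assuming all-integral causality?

#4 stroke at J1  (source Se1 imposes e)
#0 stroke at J2  (J1 effort already set via bond 4)
#1 stroke at I1  (common-e at J1 fixed by 4)
#5 stroke at R2  (common-e at J1 fixed by 4)
#2 stroke at R1  (J2 effort already set via bond 0)
#3 stroke at I2  (0-jn J2 has e-setter on 0)

2  (I1, I2 all integral)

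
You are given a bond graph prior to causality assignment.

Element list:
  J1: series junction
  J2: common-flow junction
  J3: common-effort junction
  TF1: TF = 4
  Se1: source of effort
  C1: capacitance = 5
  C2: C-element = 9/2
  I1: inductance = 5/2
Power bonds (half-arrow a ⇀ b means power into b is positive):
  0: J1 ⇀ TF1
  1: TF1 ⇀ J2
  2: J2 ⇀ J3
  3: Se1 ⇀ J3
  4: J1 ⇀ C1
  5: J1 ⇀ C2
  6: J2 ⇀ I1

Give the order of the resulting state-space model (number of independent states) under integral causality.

3  (C1, C2, I1 all integral)

β3 →J3  (Se1 fixes effort; stroke away)
β2 →J2  (common-e at J3 fixed by 3)
β4 →J1  (C1: C, integral causality)
β5 →J1  (C2 outputs effort q/C2)
β0 →TF1  (J1 needs exactly one f-in)
β1 →J2  (through TF1, causality passes straight; one stroke at TF1)
β6 →I1  (J2: last free bond brings flow in)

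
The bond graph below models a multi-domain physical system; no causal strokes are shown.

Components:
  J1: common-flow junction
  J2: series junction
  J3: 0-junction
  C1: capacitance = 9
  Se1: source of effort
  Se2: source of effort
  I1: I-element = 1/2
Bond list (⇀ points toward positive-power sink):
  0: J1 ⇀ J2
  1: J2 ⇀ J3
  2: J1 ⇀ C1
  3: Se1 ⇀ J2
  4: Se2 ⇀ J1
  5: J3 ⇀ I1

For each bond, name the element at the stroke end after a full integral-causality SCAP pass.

bond 3 stroke→J2  (Se1 (Se) sets effort on bond)
bond 4 stroke→J1  (source Se2 imposes e)
bond 2 stroke→J1  (prefer integral on C1)
bond 0 stroke→J2  (only one flow-in slot at J1)
bond 1 stroke→J3  (J2 needs exactly one f-in)
bond 5 stroke→I1  (0-jn J3 has e-setter on 1)

b0 →J2
b1 →J3
b2 →J1
b3 →J2
b4 →J1
b5 →I1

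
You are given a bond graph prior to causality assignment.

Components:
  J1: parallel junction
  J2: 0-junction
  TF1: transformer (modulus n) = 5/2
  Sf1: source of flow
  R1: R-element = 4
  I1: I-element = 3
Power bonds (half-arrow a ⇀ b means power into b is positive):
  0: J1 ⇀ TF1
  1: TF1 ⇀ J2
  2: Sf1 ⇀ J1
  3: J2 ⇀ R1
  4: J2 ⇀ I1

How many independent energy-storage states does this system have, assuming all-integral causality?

1  (I1 all integral)

β2 →Sf1  (source Sf1 imposes f)
β0 →J1  (only one effort-in slot at J1)
β1 →TF1  (TF1: transformer flips bond 0)
β4 →I1  (I1: I, integral causality)
β3 →J2  (only one effort-in slot at J2)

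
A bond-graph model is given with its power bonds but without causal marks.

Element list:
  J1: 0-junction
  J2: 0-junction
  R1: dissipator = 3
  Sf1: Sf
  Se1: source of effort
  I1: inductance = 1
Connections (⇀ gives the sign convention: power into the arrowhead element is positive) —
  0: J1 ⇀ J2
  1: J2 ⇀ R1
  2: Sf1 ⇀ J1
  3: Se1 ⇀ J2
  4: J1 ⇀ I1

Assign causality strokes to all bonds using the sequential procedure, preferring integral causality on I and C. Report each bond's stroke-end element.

b2 stroke at Sf1  (Sf1: flow source, stroke at near end)
b3 stroke at J2  (source Se1 imposes e)
b0 stroke at J1  (common-e at J2 fixed by 3)
b1 stroke at R1  (J2: bond 3 brought effort, rest push out)
b4 stroke at I1  (0-jn J1 has e-setter on 0)

bond 0 →J1
bond 1 →R1
bond 2 →Sf1
bond 3 →J2
bond 4 →I1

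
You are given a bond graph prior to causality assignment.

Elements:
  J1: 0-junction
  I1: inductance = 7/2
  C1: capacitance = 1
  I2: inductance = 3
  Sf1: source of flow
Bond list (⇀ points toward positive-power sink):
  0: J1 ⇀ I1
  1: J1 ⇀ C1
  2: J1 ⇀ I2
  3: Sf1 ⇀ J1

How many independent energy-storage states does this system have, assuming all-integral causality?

β3 stroke at Sf1  (source Sf1 imposes f)
β0 stroke at I1  (prefer integral on I1)
β1 stroke at J1  (C1 integral (e out))
β2 stroke at I2  (0-jn J1 has e-setter on 1)

3  (C1, I1, I2 all integral)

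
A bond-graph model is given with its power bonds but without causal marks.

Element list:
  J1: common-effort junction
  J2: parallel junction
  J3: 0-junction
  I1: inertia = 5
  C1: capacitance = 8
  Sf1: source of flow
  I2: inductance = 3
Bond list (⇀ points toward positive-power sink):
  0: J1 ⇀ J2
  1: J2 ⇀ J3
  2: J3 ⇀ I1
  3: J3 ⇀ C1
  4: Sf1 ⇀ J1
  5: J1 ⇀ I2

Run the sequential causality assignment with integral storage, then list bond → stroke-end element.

#4 →Sf1  (Sf1: flow source, stroke at near end)
#2 →I1  (prefer integral on I1)
#3 →J3  (prefer integral on C1)
#1 →J2  (common-e at J3 fixed by 3)
#0 →J1  (0-jn J2 has e-setter on 1)
#5 →I2  (0-jn J1 has e-setter on 0)

bond 0 |J1
bond 1 |J2
bond 2 |I1
bond 3 |J3
bond 4 |Sf1
bond 5 |I2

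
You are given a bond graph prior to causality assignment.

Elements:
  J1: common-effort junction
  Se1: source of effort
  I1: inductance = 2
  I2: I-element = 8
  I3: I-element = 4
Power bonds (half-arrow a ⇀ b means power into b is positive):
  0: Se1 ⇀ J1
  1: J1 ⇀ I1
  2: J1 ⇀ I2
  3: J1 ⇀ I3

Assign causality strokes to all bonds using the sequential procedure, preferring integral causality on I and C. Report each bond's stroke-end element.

#0 stroke→J1
#1 stroke→I1
#2 stroke→I2
#3 stroke→I3

b0 stroke at J1  (Se1 fixes effort; stroke away)
b1 stroke at I1  (0-jn J1 has e-setter on 0)
b2 stroke at I2  (0-jn J1 has e-setter on 0)
b3 stroke at I3  (common-e at J1 fixed by 0)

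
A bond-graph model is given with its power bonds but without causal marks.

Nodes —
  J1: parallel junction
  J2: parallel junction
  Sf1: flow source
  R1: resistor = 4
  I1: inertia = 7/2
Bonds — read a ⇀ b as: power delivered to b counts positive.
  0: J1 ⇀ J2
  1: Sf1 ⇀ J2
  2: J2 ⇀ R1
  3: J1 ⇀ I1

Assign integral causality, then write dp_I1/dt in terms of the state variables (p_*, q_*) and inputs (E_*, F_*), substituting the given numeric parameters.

bond 1 stroke→Sf1  (Sf1 (Sf) sets flow on bond)
bond 3 stroke→I1  (I1 integral (f out))
bond 0 stroke→J1  (only one effort-in slot at J1)
bond 2 stroke→J2  (J2 needs exactly one e-in)

dp_I1/dt = 4*F_Sf1 - 8*p_I1/7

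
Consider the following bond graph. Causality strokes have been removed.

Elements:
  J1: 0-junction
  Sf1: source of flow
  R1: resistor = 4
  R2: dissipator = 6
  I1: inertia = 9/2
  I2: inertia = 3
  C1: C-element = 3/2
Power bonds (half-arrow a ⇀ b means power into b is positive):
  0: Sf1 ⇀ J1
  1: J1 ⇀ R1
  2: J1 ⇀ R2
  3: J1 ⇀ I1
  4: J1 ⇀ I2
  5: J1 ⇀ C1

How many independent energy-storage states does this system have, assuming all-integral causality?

bond 0 →Sf1  (Sf1 fixes flow; stroke at Sf1)
bond 3 →I1  (prefer integral on I1)
bond 4 →I2  (I2: I, integral causality)
bond 5 →J1  (C1 integral (e out))
bond 1 →R1  (J1: bond 5 brought effort, rest push out)
bond 2 →R2  (0-jn J1 has e-setter on 5)

3  (C1, I1, I2 all integral)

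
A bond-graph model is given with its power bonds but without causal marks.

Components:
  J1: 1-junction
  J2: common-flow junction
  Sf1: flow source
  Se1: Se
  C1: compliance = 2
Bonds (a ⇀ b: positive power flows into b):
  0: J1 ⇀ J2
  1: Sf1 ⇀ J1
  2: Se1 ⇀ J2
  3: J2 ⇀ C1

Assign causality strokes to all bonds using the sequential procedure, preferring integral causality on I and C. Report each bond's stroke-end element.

#0 →J1
#1 →Sf1
#2 →J2
#3 →J2

β1 stroke at Sf1  (Sf1 (Sf) sets flow on bond)
β2 stroke at J2  (Se1 (Se) sets effort on bond)
β0 stroke at J1  (1-jn J1 has f-setter on 1)
β3 stroke at J2  (1-jn J2 has f-setter on 0)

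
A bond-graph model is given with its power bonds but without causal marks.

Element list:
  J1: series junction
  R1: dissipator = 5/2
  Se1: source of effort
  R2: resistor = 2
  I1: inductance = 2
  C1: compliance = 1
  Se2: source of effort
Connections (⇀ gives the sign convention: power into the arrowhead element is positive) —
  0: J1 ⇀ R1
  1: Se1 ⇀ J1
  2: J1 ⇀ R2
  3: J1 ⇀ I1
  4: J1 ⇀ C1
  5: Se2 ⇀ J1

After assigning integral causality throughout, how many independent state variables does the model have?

b1 →J1  (Se1 fixes effort; stroke away)
b5 →J1  (Se2 fixes effort; stroke away)
b3 →I1  (I1: I, integral causality)
b0 →J1  (J1 flow already set via bond 3)
b2 →J1  (common-f at J1 fixed by 3)
b4 →J1  (J1: bond 3 brought flow, rest push out)

2  (C1, I1 all integral)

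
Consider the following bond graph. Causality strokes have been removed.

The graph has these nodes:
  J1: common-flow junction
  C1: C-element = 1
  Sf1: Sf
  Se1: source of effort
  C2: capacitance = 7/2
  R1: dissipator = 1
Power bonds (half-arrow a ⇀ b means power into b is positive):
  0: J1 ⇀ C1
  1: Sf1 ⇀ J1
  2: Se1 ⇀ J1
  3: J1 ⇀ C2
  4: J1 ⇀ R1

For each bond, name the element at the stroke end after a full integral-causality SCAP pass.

β0 |J1
β1 |Sf1
β2 |J1
β3 |J1
β4 |J1

β1 |Sf1  (Sf1 fixes flow; stroke at Sf1)
β2 |J1  (Se1: effort source, stroke at far end)
β0 |J1  (J1 flow already set via bond 1)
β3 |J1  (common-f at J1 fixed by 1)
β4 |J1  (1-jn J1 has f-setter on 1)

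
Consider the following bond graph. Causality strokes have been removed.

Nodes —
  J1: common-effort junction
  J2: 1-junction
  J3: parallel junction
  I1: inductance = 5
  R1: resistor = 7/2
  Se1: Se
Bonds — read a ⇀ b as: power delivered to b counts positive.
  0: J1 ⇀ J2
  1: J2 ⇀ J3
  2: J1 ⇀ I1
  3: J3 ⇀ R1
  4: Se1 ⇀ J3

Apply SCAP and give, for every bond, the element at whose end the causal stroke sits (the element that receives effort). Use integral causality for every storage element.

#0 stroke→J1
#1 stroke→J2
#2 stroke→I1
#3 stroke→R1
#4 stroke→J3

#4 stroke→J3  (Se1: effort source, stroke at far end)
#1 stroke→J2  (common-e at J3 fixed by 4)
#3 stroke→R1  (J3 effort already set via bond 4)
#0 stroke→J1  (J2: last free bond brings flow in)
#2 stroke→I1  (J1: bond 0 brought effort, rest push out)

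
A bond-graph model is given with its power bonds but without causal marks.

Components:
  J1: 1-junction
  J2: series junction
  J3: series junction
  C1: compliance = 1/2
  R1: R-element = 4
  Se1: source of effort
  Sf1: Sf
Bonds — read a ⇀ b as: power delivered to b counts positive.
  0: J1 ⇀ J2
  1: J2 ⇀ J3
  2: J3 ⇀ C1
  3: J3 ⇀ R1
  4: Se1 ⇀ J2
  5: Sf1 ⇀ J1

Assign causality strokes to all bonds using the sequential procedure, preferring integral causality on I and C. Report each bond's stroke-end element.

β0 stroke at J1
β1 stroke at J2
β2 stroke at J3
β3 stroke at J3
β4 stroke at J2
β5 stroke at Sf1

β4 |J2  (source Se1 imposes e)
β5 |Sf1  (Sf1 fixes flow; stroke at Sf1)
β0 |J1  (1-jn J1 has f-setter on 5)
β1 |J2  (J2 flow already set via bond 0)
β2 |J3  (1-jn J3 has f-setter on 1)
β3 |J3  (1-jn J3 has f-setter on 1)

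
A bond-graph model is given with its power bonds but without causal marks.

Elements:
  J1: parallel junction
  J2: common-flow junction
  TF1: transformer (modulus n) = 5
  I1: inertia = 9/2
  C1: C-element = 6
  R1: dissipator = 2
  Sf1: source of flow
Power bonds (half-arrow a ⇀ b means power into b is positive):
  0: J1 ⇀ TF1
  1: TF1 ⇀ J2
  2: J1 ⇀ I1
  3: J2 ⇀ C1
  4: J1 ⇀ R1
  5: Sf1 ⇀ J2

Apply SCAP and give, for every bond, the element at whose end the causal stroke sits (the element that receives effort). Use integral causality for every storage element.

b5 stroke at Sf1  (source Sf1 imposes f)
b1 stroke at J2  (1-jn J2 has f-setter on 5)
b3 stroke at J2  (J2 flow already set via bond 5)
b0 stroke at TF1  (TF TF1: opposite of bond 1)
b2 stroke at I1  (prefer integral on I1)
b4 stroke at J1  (closing 0-jn rule on J1)

β0 |TF1
β1 |J2
β2 |I1
β3 |J2
β4 |J1
β5 |Sf1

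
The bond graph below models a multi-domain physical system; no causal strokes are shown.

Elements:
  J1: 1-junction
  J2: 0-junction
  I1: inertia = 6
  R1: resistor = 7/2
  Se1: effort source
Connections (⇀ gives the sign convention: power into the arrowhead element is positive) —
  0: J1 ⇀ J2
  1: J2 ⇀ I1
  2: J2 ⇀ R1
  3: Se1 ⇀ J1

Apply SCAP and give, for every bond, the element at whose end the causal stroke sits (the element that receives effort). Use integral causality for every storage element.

#3 stroke→J1  (Se1 (Se) sets effort on bond)
#0 stroke→J2  (J1 needs exactly one f-in)
#1 stroke→I1  (0-jn J2 has e-setter on 0)
#2 stroke→R1  (common-e at J2 fixed by 0)

b0 stroke→J2
b1 stroke→I1
b2 stroke→R1
b3 stroke→J1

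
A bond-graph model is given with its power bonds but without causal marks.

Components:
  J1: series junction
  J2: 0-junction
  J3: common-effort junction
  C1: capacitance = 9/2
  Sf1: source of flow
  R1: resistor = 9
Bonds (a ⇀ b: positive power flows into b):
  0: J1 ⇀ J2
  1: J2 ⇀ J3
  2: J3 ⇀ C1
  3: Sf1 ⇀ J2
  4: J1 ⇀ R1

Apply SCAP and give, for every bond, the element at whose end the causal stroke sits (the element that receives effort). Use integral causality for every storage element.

b3 stroke→Sf1  (Sf1: flow source, stroke at near end)
b2 stroke→J3  (C1: C, integral causality)
b1 stroke→J2  (common-e at J3 fixed by 2)
b0 stroke→J1  (0-jn J2 has e-setter on 1)
b4 stroke→R1  (only one flow-in slot at J1)

b0 |J1
b1 |J2
b2 |J3
b3 |Sf1
b4 |R1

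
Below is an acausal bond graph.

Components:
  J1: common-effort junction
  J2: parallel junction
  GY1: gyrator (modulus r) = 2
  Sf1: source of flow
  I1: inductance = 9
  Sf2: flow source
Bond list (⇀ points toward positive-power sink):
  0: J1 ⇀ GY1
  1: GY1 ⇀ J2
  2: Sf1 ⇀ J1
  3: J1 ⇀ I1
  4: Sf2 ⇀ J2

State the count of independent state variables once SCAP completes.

bond 2 →Sf1  (Sf1 (Sf) sets flow on bond)
bond 4 →Sf2  (Sf2: flow source, stroke at near end)
bond 1 →J2  (J2: last free bond brings effort in)
bond 0 →J1  (GY GY1: same side as bond 1)
bond 3 →I1  (J1 effort already set via bond 0)

1  (I1 all integral)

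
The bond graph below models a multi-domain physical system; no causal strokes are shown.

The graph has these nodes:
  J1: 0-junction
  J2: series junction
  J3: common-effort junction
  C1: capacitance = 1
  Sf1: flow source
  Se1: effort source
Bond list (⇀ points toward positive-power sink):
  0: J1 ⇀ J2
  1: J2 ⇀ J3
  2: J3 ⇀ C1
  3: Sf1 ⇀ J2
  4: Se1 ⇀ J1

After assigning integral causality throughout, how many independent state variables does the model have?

1  (C1 all integral)

b3 |Sf1  (Sf1 (Sf) sets flow on bond)
b4 |J1  (Se1: effort source, stroke at far end)
b0 |J2  (0-jn J1 has e-setter on 4)
b1 |J2  (J2 flow already set via bond 3)
b2 |J3  (J3 needs exactly one e-in)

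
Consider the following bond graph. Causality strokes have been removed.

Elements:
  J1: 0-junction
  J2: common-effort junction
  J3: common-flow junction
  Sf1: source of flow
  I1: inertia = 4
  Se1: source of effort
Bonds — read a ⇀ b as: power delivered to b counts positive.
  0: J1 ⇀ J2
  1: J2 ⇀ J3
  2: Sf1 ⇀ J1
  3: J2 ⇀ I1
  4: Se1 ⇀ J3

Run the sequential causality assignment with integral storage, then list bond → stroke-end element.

b2 |Sf1  (source Sf1 imposes f)
b4 |J3  (source Se1 imposes e)
b0 |J1  (only one effort-in slot at J1)
b1 |J2  (closing 1-jn rule on J3)
b3 |I1  (common-e at J2 fixed by 1)

β0 stroke→J1
β1 stroke→J2
β2 stroke→Sf1
β3 stroke→I1
β4 stroke→J3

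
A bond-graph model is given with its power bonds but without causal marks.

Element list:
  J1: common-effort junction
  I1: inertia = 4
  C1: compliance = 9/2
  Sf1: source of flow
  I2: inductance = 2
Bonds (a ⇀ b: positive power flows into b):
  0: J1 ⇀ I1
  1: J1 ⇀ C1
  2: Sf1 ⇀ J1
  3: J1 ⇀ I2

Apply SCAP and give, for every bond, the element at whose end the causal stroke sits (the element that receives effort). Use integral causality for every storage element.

#0 |I1
#1 |J1
#2 |Sf1
#3 |I2

bond 2 stroke at Sf1  (Sf1 fixes flow; stroke at Sf1)
bond 0 stroke at I1  (I1 outputs flow p/I1)
bond 1 stroke at J1  (C1: C, integral causality)
bond 3 stroke at I2  (J1: bond 1 brought effort, rest push out)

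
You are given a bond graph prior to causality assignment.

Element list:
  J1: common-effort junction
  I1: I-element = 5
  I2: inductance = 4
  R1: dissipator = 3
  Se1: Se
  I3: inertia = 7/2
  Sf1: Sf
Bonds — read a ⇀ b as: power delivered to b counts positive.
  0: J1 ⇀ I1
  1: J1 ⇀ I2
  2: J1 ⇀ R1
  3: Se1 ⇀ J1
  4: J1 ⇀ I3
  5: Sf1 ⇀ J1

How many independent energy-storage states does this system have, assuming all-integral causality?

b3 stroke at J1  (source Se1 imposes e)
b5 stroke at Sf1  (Sf1 fixes flow; stroke at Sf1)
b0 stroke at I1  (0-jn J1 has e-setter on 3)
b1 stroke at I2  (0-jn J1 has e-setter on 3)
b2 stroke at R1  (J1 effort already set via bond 3)
b4 stroke at I3  (J1: bond 3 brought effort, rest push out)

3  (I1, I2, I3 all integral)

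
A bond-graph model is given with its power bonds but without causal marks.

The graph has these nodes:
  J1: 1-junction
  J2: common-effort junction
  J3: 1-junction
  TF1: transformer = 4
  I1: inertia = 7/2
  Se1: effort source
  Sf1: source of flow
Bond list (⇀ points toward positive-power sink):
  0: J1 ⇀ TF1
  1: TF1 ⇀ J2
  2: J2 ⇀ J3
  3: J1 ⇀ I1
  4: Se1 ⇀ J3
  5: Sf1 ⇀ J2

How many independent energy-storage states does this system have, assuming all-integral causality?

bond 4 stroke at J3  (Se1 fixes effort; stroke away)
bond 5 stroke at Sf1  (Sf1: flow source, stroke at near end)
bond 2 stroke at J2  (only one flow-in slot at J3)
bond 1 stroke at TF1  (J2: bond 2 brought effort, rest push out)
bond 0 stroke at J1  (TF1: transformer flips bond 1)
bond 3 stroke at I1  (J1: last free bond brings flow in)

1  (I1 all integral)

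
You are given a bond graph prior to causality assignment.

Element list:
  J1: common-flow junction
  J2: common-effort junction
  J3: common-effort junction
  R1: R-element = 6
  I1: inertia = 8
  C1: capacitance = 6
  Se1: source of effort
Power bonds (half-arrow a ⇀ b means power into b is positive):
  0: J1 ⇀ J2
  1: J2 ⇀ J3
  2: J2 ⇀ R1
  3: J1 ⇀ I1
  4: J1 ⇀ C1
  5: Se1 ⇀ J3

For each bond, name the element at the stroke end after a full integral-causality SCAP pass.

#5 →J3  (Se1 (Se) sets effort on bond)
#1 →J2  (common-e at J3 fixed by 5)
#0 →J1  (J2 effort already set via bond 1)
#2 →R1  (J2: bond 1 brought effort, rest push out)
#3 →I1  (prefer integral on I1)
#4 →J1  (J1: bond 3 brought flow, rest push out)

b0 stroke at J1
b1 stroke at J2
b2 stroke at R1
b3 stroke at I1
b4 stroke at J1
b5 stroke at J3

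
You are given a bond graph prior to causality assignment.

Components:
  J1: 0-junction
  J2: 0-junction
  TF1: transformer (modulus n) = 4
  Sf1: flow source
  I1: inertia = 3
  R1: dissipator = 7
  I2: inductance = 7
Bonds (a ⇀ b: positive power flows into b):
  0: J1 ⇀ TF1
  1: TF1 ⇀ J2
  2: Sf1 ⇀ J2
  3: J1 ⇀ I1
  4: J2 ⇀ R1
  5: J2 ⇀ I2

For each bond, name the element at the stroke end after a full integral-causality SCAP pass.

bond 2 |Sf1  (Sf1 (Sf) sets flow on bond)
bond 3 |I1  (prefer integral on I1)
bond 0 |J1  (J1 needs exactly one e-in)
bond 1 |TF1  (TF TF1: opposite of bond 0)
bond 5 |I2  (I2 integral (f out))
bond 4 |J2  (J2 needs exactly one e-in)

bond 0 |J1
bond 1 |TF1
bond 2 |Sf1
bond 3 |I1
bond 4 |J2
bond 5 |I2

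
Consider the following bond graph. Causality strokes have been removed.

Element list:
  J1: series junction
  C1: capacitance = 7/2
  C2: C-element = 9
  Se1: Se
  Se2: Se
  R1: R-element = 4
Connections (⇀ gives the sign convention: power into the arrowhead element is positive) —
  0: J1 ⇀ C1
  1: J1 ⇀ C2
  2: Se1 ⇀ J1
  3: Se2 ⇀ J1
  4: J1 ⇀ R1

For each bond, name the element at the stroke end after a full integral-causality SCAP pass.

β0 stroke at J1
β1 stroke at J1
β2 stroke at J1
β3 stroke at J1
β4 stroke at R1

#2 |J1  (Se1 fixes effort; stroke away)
#3 |J1  (Se2 (Se) sets effort on bond)
#0 |J1  (C1 integral (e out))
#1 |J1  (C2 outputs effort q/C2)
#4 |R1  (J1: last free bond brings flow in)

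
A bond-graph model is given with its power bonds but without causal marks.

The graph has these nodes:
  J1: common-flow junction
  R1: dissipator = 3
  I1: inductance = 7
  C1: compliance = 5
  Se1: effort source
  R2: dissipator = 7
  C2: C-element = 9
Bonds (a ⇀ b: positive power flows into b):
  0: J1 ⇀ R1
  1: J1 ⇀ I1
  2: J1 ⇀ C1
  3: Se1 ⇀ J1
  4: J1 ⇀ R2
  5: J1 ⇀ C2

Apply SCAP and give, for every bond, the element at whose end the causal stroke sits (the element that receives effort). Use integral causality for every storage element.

#0 →J1
#1 →I1
#2 →J1
#3 →J1
#4 →J1
#5 →J1

bond 3 |J1  (source Se1 imposes e)
bond 1 |I1  (prefer integral on I1)
bond 0 |J1  (1-jn J1 has f-setter on 1)
bond 2 |J1  (common-f at J1 fixed by 1)
bond 4 |J1  (common-f at J1 fixed by 1)
bond 5 |J1  (J1 flow already set via bond 1)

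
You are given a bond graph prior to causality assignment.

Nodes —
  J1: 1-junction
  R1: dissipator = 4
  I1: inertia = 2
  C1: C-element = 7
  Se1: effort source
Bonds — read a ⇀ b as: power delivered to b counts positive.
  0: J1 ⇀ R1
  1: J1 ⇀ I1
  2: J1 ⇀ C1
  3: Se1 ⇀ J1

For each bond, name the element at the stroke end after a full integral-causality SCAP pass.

b0 stroke→J1
b1 stroke→I1
b2 stroke→J1
b3 stroke→J1

#3 →J1  (Se1: effort source, stroke at far end)
#1 →I1  (I1 outputs flow p/I1)
#0 →J1  (1-jn J1 has f-setter on 1)
#2 →J1  (1-jn J1 has f-setter on 1)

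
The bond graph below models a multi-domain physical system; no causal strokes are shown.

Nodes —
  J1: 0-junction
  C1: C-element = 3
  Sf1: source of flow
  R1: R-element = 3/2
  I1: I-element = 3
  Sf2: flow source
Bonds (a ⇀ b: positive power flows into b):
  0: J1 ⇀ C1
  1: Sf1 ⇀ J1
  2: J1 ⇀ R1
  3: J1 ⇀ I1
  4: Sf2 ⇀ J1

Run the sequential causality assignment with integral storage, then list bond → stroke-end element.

bond 1 stroke→Sf1  (Sf1 (Sf) sets flow on bond)
bond 4 stroke→Sf2  (Sf2: flow source, stroke at near end)
bond 0 stroke→J1  (C1 integral (e out))
bond 2 stroke→R1  (J1: bond 0 brought effort, rest push out)
bond 3 stroke→I1  (J1: bond 0 brought effort, rest push out)

bond 0 |J1
bond 1 |Sf1
bond 2 |R1
bond 3 |I1
bond 4 |Sf2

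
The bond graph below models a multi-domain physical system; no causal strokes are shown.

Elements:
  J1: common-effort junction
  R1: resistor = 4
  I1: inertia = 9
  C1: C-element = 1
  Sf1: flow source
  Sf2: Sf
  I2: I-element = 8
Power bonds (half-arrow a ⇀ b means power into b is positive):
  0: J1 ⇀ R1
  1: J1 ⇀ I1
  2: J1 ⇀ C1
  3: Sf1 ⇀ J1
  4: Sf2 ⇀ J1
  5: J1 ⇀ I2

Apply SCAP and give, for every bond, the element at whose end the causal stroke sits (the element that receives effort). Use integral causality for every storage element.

#0 stroke→R1
#1 stroke→I1
#2 stroke→J1
#3 stroke→Sf1
#4 stroke→Sf2
#5 stroke→I2

#3 stroke→Sf1  (Sf1 (Sf) sets flow on bond)
#4 stroke→Sf2  (Sf2: flow source, stroke at near end)
#1 stroke→I1  (prefer integral on I1)
#2 stroke→J1  (C1 integral (e out))
#0 stroke→R1  (J1 effort already set via bond 2)
#5 stroke→I2  (common-e at J1 fixed by 2)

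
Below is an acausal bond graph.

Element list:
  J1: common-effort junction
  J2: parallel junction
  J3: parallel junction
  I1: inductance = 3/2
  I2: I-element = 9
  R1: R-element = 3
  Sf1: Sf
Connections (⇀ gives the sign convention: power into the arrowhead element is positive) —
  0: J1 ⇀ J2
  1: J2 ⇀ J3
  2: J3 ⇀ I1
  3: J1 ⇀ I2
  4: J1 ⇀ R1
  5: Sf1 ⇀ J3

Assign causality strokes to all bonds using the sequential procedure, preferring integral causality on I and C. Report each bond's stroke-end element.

bond 0 |J2
bond 1 |J3
bond 2 |I1
bond 3 |I2
bond 4 |J1
bond 5 |Sf1

bond 5 stroke at Sf1  (Sf1 fixes flow; stroke at Sf1)
bond 2 stroke at I1  (I1 outputs flow p/I1)
bond 1 stroke at J3  (closing 0-jn rule on J3)
bond 0 stroke at J2  (J2: last free bond brings effort in)
bond 3 stroke at I2  (prefer integral on I2)
bond 4 stroke at J1  (closing 0-jn rule on J1)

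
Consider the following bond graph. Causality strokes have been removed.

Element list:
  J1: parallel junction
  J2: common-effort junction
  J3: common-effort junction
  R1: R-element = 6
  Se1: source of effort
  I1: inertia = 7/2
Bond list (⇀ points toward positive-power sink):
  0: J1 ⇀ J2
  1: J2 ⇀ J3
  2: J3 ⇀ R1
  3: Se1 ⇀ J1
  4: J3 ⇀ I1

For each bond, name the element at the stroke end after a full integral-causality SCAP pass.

β3 |J1  (Se1 fixes effort; stroke away)
β0 |J2  (J1 effort already set via bond 3)
β1 |J3  (J2 effort already set via bond 0)
β2 |R1  (J3 effort already set via bond 1)
β4 |I1  (J3 effort already set via bond 1)

β0 →J2
β1 →J3
β2 →R1
β3 →J1
β4 →I1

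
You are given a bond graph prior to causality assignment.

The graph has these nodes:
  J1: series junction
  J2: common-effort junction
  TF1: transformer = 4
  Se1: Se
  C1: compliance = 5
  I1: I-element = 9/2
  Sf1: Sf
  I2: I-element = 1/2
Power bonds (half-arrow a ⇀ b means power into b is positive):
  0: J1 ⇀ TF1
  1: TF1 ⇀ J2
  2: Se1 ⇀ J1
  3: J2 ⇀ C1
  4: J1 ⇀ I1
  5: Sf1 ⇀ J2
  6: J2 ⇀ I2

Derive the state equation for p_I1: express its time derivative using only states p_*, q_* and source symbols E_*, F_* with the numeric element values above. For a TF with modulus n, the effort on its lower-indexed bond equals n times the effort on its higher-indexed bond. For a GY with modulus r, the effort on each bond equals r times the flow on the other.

bond 2 stroke→J1  (Se1 (Se) sets effort on bond)
bond 5 stroke→Sf1  (Sf1 (Sf) sets flow on bond)
bond 3 stroke→J2  (prefer integral on C1)
bond 1 stroke→TF1  (J2: bond 3 brought effort, rest push out)
bond 6 stroke→I2  (common-e at J2 fixed by 3)
bond 0 stroke→J1  (TF1: transformer flips bond 1)
bond 4 stroke→I1  (J1: last free bond brings flow in)

dp_I1/dt = E_Se1 - 4*q_C1/5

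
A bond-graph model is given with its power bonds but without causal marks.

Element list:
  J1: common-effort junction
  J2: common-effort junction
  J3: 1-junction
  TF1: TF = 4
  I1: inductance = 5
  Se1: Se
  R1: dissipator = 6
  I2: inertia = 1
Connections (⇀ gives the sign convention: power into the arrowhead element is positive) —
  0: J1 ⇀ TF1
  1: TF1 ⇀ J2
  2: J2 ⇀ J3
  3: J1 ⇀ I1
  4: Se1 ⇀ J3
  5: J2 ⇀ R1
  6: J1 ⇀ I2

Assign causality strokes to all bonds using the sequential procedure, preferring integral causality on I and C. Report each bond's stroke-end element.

β4 stroke at J3  (Se1 (Se) sets effort on bond)
β2 stroke at J2  (closing 1-jn rule on J3)
β1 stroke at TF1  (J2 effort already set via bond 2)
β5 stroke at R1  (J2 effort already set via bond 2)
β0 stroke at J1  (TF1: transformer flips bond 1)
β3 stroke at I1  (J1 effort already set via bond 0)
β6 stroke at I2  (common-e at J1 fixed by 0)

b0 →J1
b1 →TF1
b2 →J2
b3 →I1
b4 →J3
b5 →R1
b6 →I2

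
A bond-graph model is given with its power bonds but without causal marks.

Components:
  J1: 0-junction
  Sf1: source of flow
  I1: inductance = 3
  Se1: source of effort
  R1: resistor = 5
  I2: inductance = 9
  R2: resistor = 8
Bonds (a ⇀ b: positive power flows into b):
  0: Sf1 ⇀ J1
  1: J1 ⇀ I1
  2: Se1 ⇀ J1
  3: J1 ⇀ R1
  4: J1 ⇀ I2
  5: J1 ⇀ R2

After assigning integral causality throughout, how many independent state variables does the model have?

bond 0 →Sf1  (source Sf1 imposes f)
bond 2 →J1  (source Se1 imposes e)
bond 1 →I1  (common-e at J1 fixed by 2)
bond 3 →R1  (common-e at J1 fixed by 2)
bond 4 →I2  (0-jn J1 has e-setter on 2)
bond 5 →R2  (J1: bond 2 brought effort, rest push out)

2  (I1, I2 all integral)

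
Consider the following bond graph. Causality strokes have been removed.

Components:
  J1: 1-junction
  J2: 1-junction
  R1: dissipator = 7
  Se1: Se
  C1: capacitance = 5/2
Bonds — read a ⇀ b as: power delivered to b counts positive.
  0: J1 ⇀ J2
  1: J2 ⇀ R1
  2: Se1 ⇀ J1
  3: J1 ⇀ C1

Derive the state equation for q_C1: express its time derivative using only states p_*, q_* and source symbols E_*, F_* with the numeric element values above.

bond 2 stroke→J1  (source Se1 imposes e)
bond 3 stroke→J1  (C1: C, integral causality)
bond 0 stroke→J2  (only one flow-in slot at J1)
bond 1 stroke→R1  (only one flow-in slot at J2)

dq_C1/dt = E_Se1/7 - 2*q_C1/35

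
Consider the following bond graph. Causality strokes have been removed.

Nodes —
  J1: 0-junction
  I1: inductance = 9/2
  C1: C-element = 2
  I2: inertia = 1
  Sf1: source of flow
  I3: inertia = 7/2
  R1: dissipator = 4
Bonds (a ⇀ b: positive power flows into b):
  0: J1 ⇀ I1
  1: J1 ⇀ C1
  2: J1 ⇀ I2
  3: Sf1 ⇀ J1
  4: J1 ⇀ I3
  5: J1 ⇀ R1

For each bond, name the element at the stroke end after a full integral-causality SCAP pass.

β0 →I1
β1 →J1
β2 →I2
β3 →Sf1
β4 →I3
β5 →R1

#3 stroke at Sf1  (source Sf1 imposes f)
#0 stroke at I1  (prefer integral on I1)
#1 stroke at J1  (C1 outputs effort q/C1)
#2 stroke at I2  (0-jn J1 has e-setter on 1)
#4 stroke at I3  (0-jn J1 has e-setter on 1)
#5 stroke at R1  (J1 effort already set via bond 1)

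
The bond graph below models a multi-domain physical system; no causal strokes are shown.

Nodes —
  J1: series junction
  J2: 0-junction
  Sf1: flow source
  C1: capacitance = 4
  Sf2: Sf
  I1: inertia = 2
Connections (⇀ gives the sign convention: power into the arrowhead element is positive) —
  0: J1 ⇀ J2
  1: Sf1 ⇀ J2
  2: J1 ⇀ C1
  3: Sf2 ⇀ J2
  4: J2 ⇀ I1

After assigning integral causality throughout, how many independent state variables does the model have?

bond 1 stroke at Sf1  (Sf1 fixes flow; stroke at Sf1)
bond 3 stroke at Sf2  (Sf2 (Sf) sets flow on bond)
bond 2 stroke at J1  (C1 integral (e out))
bond 0 stroke at J2  (closing 1-jn rule on J1)
bond 4 stroke at I1  (common-e at J2 fixed by 0)

2  (C1, I1 all integral)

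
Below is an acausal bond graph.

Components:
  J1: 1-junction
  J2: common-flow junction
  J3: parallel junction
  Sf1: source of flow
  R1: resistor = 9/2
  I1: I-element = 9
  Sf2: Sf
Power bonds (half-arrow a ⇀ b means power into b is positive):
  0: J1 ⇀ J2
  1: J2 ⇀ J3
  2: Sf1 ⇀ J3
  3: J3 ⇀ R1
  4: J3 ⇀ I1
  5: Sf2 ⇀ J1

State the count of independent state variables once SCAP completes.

1  (I1 all integral)

b2 →Sf1  (source Sf1 imposes f)
b5 →Sf2  (Sf2 (Sf) sets flow on bond)
b0 →J1  (common-f at J1 fixed by 5)
b1 →J2  (J2 flow already set via bond 0)
b4 →I1  (prefer integral on I1)
b3 →J3  (closing 0-jn rule on J3)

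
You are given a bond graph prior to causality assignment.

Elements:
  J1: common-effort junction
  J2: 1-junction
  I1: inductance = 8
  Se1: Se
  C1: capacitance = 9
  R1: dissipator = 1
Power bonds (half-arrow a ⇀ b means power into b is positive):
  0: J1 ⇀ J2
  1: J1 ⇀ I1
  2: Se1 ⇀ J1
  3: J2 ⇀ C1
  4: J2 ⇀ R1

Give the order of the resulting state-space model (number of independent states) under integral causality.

2  (C1, I1 all integral)

b2 →J1  (Se1 fixes effort; stroke away)
b0 →J2  (J1 effort already set via bond 2)
b1 →I1  (common-e at J1 fixed by 2)
b3 →J2  (C1 outputs effort q/C1)
b4 →R1  (only one flow-in slot at J2)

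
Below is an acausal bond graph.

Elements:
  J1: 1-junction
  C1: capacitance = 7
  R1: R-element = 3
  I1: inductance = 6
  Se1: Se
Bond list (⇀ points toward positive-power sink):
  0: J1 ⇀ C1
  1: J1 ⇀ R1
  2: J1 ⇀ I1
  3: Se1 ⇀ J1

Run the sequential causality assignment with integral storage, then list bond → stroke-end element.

b3 →J1  (Se1 (Se) sets effort on bond)
b0 →J1  (C1 integral (e out))
b2 →I1  (I1: I, integral causality)
b1 →J1  (J1: bond 2 brought flow, rest push out)

β0 stroke→J1
β1 stroke→J1
β2 stroke→I1
β3 stroke→J1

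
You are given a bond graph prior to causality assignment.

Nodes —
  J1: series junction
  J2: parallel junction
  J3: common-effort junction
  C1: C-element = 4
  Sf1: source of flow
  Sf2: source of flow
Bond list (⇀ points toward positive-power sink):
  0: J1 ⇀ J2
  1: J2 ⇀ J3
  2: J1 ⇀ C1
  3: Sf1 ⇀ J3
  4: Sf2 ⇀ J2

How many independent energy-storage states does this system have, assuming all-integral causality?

bond 3 |Sf1  (source Sf1 imposes f)
bond 4 |Sf2  (Sf2: flow source, stroke at near end)
bond 1 |J3  (J3: last free bond brings effort in)
bond 0 |J2  (J2: last free bond brings effort in)
bond 2 |J1  (J1 flow already set via bond 0)

1  (C1 all integral)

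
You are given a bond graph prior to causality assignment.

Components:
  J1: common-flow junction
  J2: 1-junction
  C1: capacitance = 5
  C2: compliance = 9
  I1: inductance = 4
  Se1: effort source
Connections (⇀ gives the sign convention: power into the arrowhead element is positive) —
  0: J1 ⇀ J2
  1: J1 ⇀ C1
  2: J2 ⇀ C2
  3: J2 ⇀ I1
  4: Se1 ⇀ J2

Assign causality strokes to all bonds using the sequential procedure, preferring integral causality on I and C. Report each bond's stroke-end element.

bond 4 stroke→J2  (Se1: effort source, stroke at far end)
bond 1 stroke→J1  (C1: C, integral causality)
bond 0 stroke→J2  (only one flow-in slot at J1)
bond 2 stroke→J2  (prefer integral on C2)
bond 3 stroke→I1  (J2 needs exactly one f-in)

β0 stroke at J2
β1 stroke at J1
β2 stroke at J2
β3 stroke at I1
β4 stroke at J2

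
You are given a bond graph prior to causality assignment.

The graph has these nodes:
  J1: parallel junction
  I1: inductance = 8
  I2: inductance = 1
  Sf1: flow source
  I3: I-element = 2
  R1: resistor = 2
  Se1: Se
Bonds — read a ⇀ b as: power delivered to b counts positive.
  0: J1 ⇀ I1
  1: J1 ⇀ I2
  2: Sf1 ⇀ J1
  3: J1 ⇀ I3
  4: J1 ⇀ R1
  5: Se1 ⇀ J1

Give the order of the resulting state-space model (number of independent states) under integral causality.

#2 stroke at Sf1  (source Sf1 imposes f)
#5 stroke at J1  (Se1 (Se) sets effort on bond)
#0 stroke at I1  (J1 effort already set via bond 5)
#1 stroke at I2  (J1 effort already set via bond 5)
#3 stroke at I3  (J1: bond 5 brought effort, rest push out)
#4 stroke at R1  (common-e at J1 fixed by 5)

3  (I1, I2, I3 all integral)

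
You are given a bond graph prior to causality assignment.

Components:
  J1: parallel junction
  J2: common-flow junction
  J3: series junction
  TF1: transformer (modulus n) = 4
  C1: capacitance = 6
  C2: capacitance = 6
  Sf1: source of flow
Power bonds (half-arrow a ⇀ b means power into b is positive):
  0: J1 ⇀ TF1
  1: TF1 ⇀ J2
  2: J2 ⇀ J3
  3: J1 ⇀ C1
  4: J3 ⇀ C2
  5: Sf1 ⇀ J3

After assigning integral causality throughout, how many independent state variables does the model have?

bond 5 stroke at Sf1  (Sf1 fixes flow; stroke at Sf1)
bond 2 stroke at J3  (1-jn J3 has f-setter on 5)
bond 4 stroke at J3  (1-jn J3 has f-setter on 5)
bond 1 stroke at J2  (common-f at J2 fixed by 2)
bond 0 stroke at TF1  (TF TF1: opposite of bond 1)
bond 3 stroke at J1  (only one effort-in slot at J1)

2  (C1, C2 all integral)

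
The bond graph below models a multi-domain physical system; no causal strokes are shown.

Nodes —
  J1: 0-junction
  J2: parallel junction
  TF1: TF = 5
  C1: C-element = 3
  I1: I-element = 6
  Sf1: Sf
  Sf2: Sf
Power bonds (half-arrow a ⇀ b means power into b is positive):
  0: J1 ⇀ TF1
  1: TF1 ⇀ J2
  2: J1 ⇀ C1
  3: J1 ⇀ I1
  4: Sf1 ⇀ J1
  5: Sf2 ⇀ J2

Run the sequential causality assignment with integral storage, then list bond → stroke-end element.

β0 →TF1
β1 →J2
β2 →J1
β3 →I1
β4 →Sf1
β5 →Sf2

β4 stroke→Sf1  (Sf1: flow source, stroke at near end)
β5 stroke→Sf2  (Sf2 fixes flow; stroke at Sf2)
β1 stroke→J2  (closing 0-jn rule on J2)
β0 stroke→TF1  (TF1: transformer flips bond 1)
β2 stroke→J1  (C1 integral (e out))
β3 stroke→I1  (common-e at J1 fixed by 2)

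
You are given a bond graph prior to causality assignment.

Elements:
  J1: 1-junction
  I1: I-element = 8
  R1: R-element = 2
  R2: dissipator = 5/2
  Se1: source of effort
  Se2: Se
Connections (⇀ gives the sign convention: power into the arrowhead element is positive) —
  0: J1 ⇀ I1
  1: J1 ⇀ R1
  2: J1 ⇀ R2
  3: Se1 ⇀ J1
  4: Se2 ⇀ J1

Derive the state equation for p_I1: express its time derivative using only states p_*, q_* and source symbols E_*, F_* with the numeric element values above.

dp_I1/dt = E_Se1 + E_Se2 - 9*p_I1/16

β3 stroke→J1  (Se1 (Se) sets effort on bond)
β4 stroke→J1  (Se2 (Se) sets effort on bond)
β0 stroke→I1  (I1: I, integral causality)
β1 stroke→J1  (common-f at J1 fixed by 0)
β2 stroke→J1  (1-jn J1 has f-setter on 0)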